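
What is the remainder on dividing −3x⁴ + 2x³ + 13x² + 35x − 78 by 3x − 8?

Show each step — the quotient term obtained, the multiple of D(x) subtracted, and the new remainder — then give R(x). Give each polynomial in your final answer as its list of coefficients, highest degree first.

R = [-6]

Step 1: lead(−3x⁴ + 2x³ + 13x² + 35x − 78) ÷ lead(D) = −3x⁴ ÷ 3x = −x³. Subtract (−x³)·D = −3x⁴ + 8x³. Remainder: −6x³ + 13x² + 35x − 78.
Step 2: lead(−6x³ + 13x² + 35x − 78) ÷ lead(D) = −6x³ ÷ 3x = −2x². Subtract (−2x²)·D = −6x³ + 16x². Remainder: −3x² + 35x − 78.
Step 3: lead(−3x² + 35x − 78) ÷ lead(D) = −3x² ÷ 3x = −x. Subtract (−x)·D = −3x² + 8x. Remainder: 27x − 78.
Step 4: lead(27x − 78) ÷ lead(D) = 27x ÷ 3x = 9. Subtract (9)·D = 27x − 72. Remainder: −6.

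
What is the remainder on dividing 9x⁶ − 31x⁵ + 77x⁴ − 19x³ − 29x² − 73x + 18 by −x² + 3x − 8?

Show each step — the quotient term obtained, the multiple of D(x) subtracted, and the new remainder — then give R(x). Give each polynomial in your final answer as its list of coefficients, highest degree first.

R = [-6]

Step 1: lead(9x⁶ − 31x⁵ + 77x⁴ − 19x³ − 29x² − 73x + 18) ÷ lead(D) = 9x⁶ ÷ −x² = −9x⁴. Subtract (−9x⁴)·D = 9x⁶ − 27x⁵ + 72x⁴. Remainder: −4x⁵ + 5x⁴ − 19x³ − 29x² − 73x + 18.
Step 2: lead(−4x⁵ + 5x⁴ − 19x³ − 29x² − 73x + 18) ÷ lead(D) = −4x⁵ ÷ −x² = 4x³. Subtract (4x³)·D = −4x⁵ + 12x⁴ − 32x³. Remainder: −7x⁴ + 13x³ − 29x² − 73x + 18.
Step 3: lead(−7x⁴ + 13x³ − 29x² − 73x + 18) ÷ lead(D) = −7x⁴ ÷ −x² = 7x². Subtract (7x²)·D = −7x⁴ + 21x³ − 56x². Remainder: −8x³ + 27x² − 73x + 18.
Step 4: lead(−8x³ + 27x² − 73x + 18) ÷ lead(D) = −8x³ ÷ −x² = 8x. Subtract (8x)·D = −8x³ + 24x² − 64x. Remainder: 3x² − 9x + 18.
Step 5: lead(3x² − 9x + 18) ÷ lead(D) = 3x² ÷ −x² = −3. Subtract (−3)·D = 3x² − 9x + 24. Remainder: −6.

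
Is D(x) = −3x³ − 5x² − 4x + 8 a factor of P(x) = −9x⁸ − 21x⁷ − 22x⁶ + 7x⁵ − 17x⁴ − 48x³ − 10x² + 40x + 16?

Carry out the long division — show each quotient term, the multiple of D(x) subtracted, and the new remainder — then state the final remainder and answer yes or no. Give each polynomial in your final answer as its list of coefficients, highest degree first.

R = [0], so D(x) is a factor of P(x). yes

Step 1: lead(−9x⁸ − 21x⁷ − 22x⁶ + 7x⁵ − 17x⁴ − 48x³ − 10x² + 40x + 16) ÷ lead(D) = −9x⁸ ÷ −3x³ = 3x⁵. Subtract (3x⁵)·D = −9x⁸ − 15x⁷ − 12x⁶ + 24x⁵. Remainder: −6x⁷ − 10x⁶ − 17x⁵ − 17x⁴ − 48x³ − 10x² + 40x + 16.
Step 2: lead(−6x⁷ − 10x⁶ − 17x⁵ − 17x⁴ − 48x³ − 10x² + 40x + 16) ÷ lead(D) = −6x⁷ ÷ −3x³ = 2x⁴. Subtract (2x⁴)·D = −6x⁷ − 10x⁶ − 8x⁵ + 16x⁴. Remainder: −9x⁵ − 33x⁴ − 48x³ − 10x² + 40x + 16.
Step 3: lead(−9x⁵ − 33x⁴ − 48x³ − 10x² + 40x + 16) ÷ lead(D) = −9x⁵ ÷ −3x³ = 3x². Subtract (3x²)·D = −9x⁵ − 15x⁴ − 12x³ + 24x². Remainder: −18x⁴ − 36x³ − 34x² + 40x + 16.
Step 4: lead(−18x⁴ − 36x³ − 34x² + 40x + 16) ÷ lead(D) = −18x⁴ ÷ −3x³ = 6x. Subtract (6x)·D = −18x⁴ − 30x³ − 24x² + 48x. Remainder: −6x³ − 10x² − 8x + 16.
Step 5: lead(−6x³ − 10x² − 8x + 16) ÷ lead(D) = −6x³ ÷ −3x³ = 2. Subtract (2)·D = −6x³ − 10x² − 8x + 16. Remainder: 0.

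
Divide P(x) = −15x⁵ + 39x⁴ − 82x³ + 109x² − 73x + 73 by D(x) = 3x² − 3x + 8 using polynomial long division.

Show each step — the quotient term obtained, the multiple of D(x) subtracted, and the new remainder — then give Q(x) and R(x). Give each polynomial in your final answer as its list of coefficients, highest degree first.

Step 1: lead(−15x⁵ + 39x⁴ − 82x³ + 109x² − 73x + 73) ÷ lead(D) = −15x⁵ ÷ 3x² = −5x³. Subtract (−5x³)·D = −15x⁵ + 15x⁴ − 40x³. Remainder: 24x⁴ − 42x³ + 109x² − 73x + 73.
Step 2: lead(24x⁴ − 42x³ + 109x² − 73x + 73) ÷ lead(D) = 24x⁴ ÷ 3x² = 8x². Subtract (8x²)·D = 24x⁴ − 24x³ + 64x². Remainder: −18x³ + 45x² − 73x + 73.
Step 3: lead(−18x³ + 45x² − 73x + 73) ÷ lead(D) = −18x³ ÷ 3x² = −6x. Subtract (−6x)·D = −18x³ + 18x² − 48x. Remainder: 27x² − 25x + 73.
Step 4: lead(27x² − 25x + 73) ÷ lead(D) = 27x² ÷ 3x² = 9. Subtract (9)·D = 27x² − 27x + 72. Remainder: 2x + 1.

Q = [-5, 8, -6, 9]; R = [2, 1]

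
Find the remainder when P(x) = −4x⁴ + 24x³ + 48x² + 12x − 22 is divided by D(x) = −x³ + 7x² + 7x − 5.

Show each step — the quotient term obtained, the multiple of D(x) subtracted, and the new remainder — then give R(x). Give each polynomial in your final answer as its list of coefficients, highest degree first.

R = [-8, 4, -2]

Step 1: lead(−4x⁴ + 24x³ + 48x² + 12x − 22) ÷ lead(D) = −4x⁴ ÷ −x³ = 4x. Subtract (4x)·D = −4x⁴ + 28x³ + 28x² − 20x. Remainder: −4x³ + 20x² + 32x − 22.
Step 2: lead(−4x³ + 20x² + 32x − 22) ÷ lead(D) = −4x³ ÷ −x³ = 4. Subtract (4)·D = −4x³ + 28x² + 28x − 20. Remainder: −8x² + 4x − 2.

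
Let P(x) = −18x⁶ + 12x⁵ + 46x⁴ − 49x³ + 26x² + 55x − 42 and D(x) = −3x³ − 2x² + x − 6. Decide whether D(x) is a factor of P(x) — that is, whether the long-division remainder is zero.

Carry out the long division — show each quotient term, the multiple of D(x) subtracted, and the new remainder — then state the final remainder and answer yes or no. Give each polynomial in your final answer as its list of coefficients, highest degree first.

R = [0], so D(x) is a factor of P(x). yes

Step 1: lead(−18x⁶ + 12x⁵ + 46x⁴ − 49x³ + 26x² + 55x − 42) ÷ lead(D) = −18x⁶ ÷ −3x³ = 6x³. Subtract (6x³)·D = −18x⁶ − 12x⁵ + 6x⁴ − 36x³. Remainder: 24x⁵ + 40x⁴ − 13x³ + 26x² + 55x − 42.
Step 2: lead(24x⁵ + 40x⁴ − 13x³ + 26x² + 55x − 42) ÷ lead(D) = 24x⁵ ÷ −3x³ = −8x². Subtract (−8x²)·D = 24x⁵ + 16x⁴ − 8x³ + 48x². Remainder: 24x⁴ − 5x³ − 22x² + 55x − 42.
Step 3: lead(24x⁴ − 5x³ − 22x² + 55x − 42) ÷ lead(D) = 24x⁴ ÷ −3x³ = −8x. Subtract (−8x)·D = 24x⁴ + 16x³ − 8x² + 48x. Remainder: −21x³ − 14x² + 7x − 42.
Step 4: lead(−21x³ − 14x² + 7x − 42) ÷ lead(D) = −21x³ ÷ −3x³ = 7. Subtract (7)·D = −21x³ − 14x² + 7x − 42. Remainder: 0.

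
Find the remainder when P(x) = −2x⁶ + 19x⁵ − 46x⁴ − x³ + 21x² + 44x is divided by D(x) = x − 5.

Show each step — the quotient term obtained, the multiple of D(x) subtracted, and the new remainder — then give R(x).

Step 1: lead(−2x⁶ + 19x⁵ − 46x⁴ − x³ + 21x² + 44x) ÷ lead(D) = −2x⁶ ÷ x = −2x⁵. Subtract (−2x⁵)·D = −2x⁶ + 10x⁵. Remainder: 9x⁵ − 46x⁴ − x³ + 21x² + 44x.
Step 2: lead(9x⁵ − 46x⁴ − x³ + 21x² + 44x) ÷ lead(D) = 9x⁵ ÷ x = 9x⁴. Subtract (9x⁴)·D = 9x⁵ − 45x⁴. Remainder: −x⁴ − x³ + 21x² + 44x.
Step 3: lead(−x⁴ − x³ + 21x² + 44x) ÷ lead(D) = −x⁴ ÷ x = −x³. Subtract (−x³)·D = −x⁴ + 5x³. Remainder: −6x³ + 21x² + 44x.
Step 4: lead(−6x³ + 21x² + 44x) ÷ lead(D) = −6x³ ÷ x = −6x². Subtract (−6x²)·D = −6x³ + 30x². Remainder: −9x² + 44x.
Step 5: lead(−9x² + 44x) ÷ lead(D) = −9x² ÷ x = −9x. Subtract (−9x)·D = −9x² + 45x. Remainder: −x.
Step 6: lead(−x) ÷ lead(D) = −x ÷ x = −1. Subtract (−1)·D = −x + 5. Remainder: −5.

R(x) = −5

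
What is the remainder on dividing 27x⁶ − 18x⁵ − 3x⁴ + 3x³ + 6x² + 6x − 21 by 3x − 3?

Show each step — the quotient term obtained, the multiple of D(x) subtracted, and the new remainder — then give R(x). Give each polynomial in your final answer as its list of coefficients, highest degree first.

R = [0]

Step 1: lead(27x⁶ − 18x⁵ − 3x⁴ + 3x³ + 6x² + 6x − 21) ÷ lead(D) = 27x⁶ ÷ 3x = 9x⁵. Subtract (9x⁵)·D = 27x⁶ − 27x⁵. Remainder: 9x⁵ − 3x⁴ + 3x³ + 6x² + 6x − 21.
Step 2: lead(9x⁵ − 3x⁴ + 3x³ + 6x² + 6x − 21) ÷ lead(D) = 9x⁵ ÷ 3x = 3x⁴. Subtract (3x⁴)·D = 9x⁵ − 9x⁴. Remainder: 6x⁴ + 3x³ + 6x² + 6x − 21.
Step 3: lead(6x⁴ + 3x³ + 6x² + 6x − 21) ÷ lead(D) = 6x⁴ ÷ 3x = 2x³. Subtract (2x³)·D = 6x⁴ − 6x³. Remainder: 9x³ + 6x² + 6x − 21.
Step 4: lead(9x³ + 6x² + 6x − 21) ÷ lead(D) = 9x³ ÷ 3x = 3x². Subtract (3x²)·D = 9x³ − 9x². Remainder: 15x² + 6x − 21.
Step 5: lead(15x² + 6x − 21) ÷ lead(D) = 15x² ÷ 3x = 5x. Subtract (5x)·D = 15x² − 15x. Remainder: 21x − 21.
Step 6: lead(21x − 21) ÷ lead(D) = 21x ÷ 3x = 7. Subtract (7)·D = 21x − 21. Remainder: 0.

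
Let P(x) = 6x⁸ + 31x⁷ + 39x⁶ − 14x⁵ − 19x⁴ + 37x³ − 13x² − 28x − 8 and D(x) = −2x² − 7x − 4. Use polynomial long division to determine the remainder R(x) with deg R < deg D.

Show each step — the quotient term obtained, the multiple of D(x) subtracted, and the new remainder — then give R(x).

R(x) = −8

Step 1: lead(6x⁸ + 31x⁷ + 39x⁶ − 14x⁵ − 19x⁴ + 37x³ − 13x² − 28x − 8) ÷ lead(D) = 6x⁸ ÷ −2x² = −3x⁶. Subtract (−3x⁶)·D = 6x⁸ + 21x⁷ + 12x⁶. Remainder: 10x⁷ + 27x⁶ − 14x⁵ − 19x⁴ + 37x³ − 13x² − 28x − 8.
Step 2: lead(10x⁷ + 27x⁶ − 14x⁵ − 19x⁴ + 37x³ − 13x² − 28x − 8) ÷ lead(D) = 10x⁷ ÷ −2x² = −5x⁵. Subtract (−5x⁵)·D = 10x⁷ + 35x⁶ + 20x⁵. Remainder: −8x⁶ − 34x⁵ − 19x⁴ + 37x³ − 13x² − 28x − 8.
Step 3: lead(−8x⁶ − 34x⁵ − 19x⁴ + 37x³ − 13x² − 28x − 8) ÷ lead(D) = −8x⁶ ÷ −2x² = 4x⁴. Subtract (4x⁴)·D = −8x⁶ − 28x⁵ − 16x⁴. Remainder: −6x⁵ − 3x⁴ + 37x³ − 13x² − 28x − 8.
Step 4: lead(−6x⁵ − 3x⁴ + 37x³ − 13x² − 28x − 8) ÷ lead(D) = −6x⁵ ÷ −2x² = 3x³. Subtract (3x³)·D = −6x⁵ − 21x⁴ − 12x³. Remainder: 18x⁴ + 49x³ − 13x² − 28x − 8.
Step 5: lead(18x⁴ + 49x³ − 13x² − 28x − 8) ÷ lead(D) = 18x⁴ ÷ −2x² = −9x². Subtract (−9x²)·D = 18x⁴ + 63x³ + 36x². Remainder: −14x³ − 49x² − 28x − 8.
Step 6: lead(−14x³ − 49x² − 28x − 8) ÷ lead(D) = −14x³ ÷ −2x² = 7x. Subtract (7x)·D = −14x³ − 49x² − 28x. Remainder: −8.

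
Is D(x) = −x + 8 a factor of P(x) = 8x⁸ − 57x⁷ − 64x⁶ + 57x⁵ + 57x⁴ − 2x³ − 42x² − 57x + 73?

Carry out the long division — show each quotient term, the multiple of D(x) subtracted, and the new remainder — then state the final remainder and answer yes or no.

Step 1: lead(8x⁸ − 57x⁷ − 64x⁶ + 57x⁵ + 57x⁴ − 2x³ − 42x² − 57x + 73) ÷ lead(D) = 8x⁸ ÷ −x = −8x⁷. Subtract (−8x⁷)·D = 8x⁸ − 64x⁷. Remainder: 7x⁷ − 64x⁶ + 57x⁵ + 57x⁴ − 2x³ − 42x² − 57x + 73.
Step 2: lead(7x⁷ − 64x⁶ + 57x⁵ + 57x⁴ − 2x³ − 42x² − 57x + 73) ÷ lead(D) = 7x⁷ ÷ −x = −7x⁶. Subtract (−7x⁶)·D = 7x⁷ − 56x⁶. Remainder: −8x⁶ + 57x⁵ + 57x⁴ − 2x³ − 42x² − 57x + 73.
Step 3: lead(−8x⁶ + 57x⁵ + 57x⁴ − 2x³ − 42x² − 57x + 73) ÷ lead(D) = −8x⁶ ÷ −x = 8x⁵. Subtract (8x⁵)·D = −8x⁶ + 64x⁵. Remainder: −7x⁵ + 57x⁴ − 2x³ − 42x² − 57x + 73.
Step 4: lead(−7x⁵ + 57x⁴ − 2x³ − 42x² − 57x + 73) ÷ lead(D) = −7x⁵ ÷ −x = 7x⁴. Subtract (7x⁴)·D = −7x⁵ + 56x⁴. Remainder: x⁴ − 2x³ − 42x² − 57x + 73.
Step 5: lead(x⁴ − 2x³ − 42x² − 57x + 73) ÷ lead(D) = x⁴ ÷ −x = −x³. Subtract (−x³)·D = x⁴ − 8x³. Remainder: 6x³ − 42x² − 57x + 73.
Step 6: lead(6x³ − 42x² − 57x + 73) ÷ lead(D) = 6x³ ÷ −x = −6x². Subtract (−6x²)·D = 6x³ − 48x². Remainder: 6x² − 57x + 73.
Step 7: lead(6x² − 57x + 73) ÷ lead(D) = 6x² ÷ −x = −6x. Subtract (−6x)·D = 6x² − 48x. Remainder: −9x + 73.
Step 8: lead(−9x + 73) ÷ lead(D) = −9x ÷ −x = 9. Subtract (9)·D = −9x + 72. Remainder: 1.

R(x) = 1, so D(x) is not a factor of P(x). no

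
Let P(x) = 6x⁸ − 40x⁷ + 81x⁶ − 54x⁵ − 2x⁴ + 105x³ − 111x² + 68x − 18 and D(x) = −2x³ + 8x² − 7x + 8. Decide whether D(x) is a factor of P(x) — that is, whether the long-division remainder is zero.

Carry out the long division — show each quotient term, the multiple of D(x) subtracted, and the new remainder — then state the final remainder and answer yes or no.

Step 1: lead(6x⁸ − 40x⁷ + 81x⁶ − 54x⁵ − 2x⁴ + 105x³ − 111x² + 68x − 18) ÷ lead(D) = 6x⁸ ÷ −2x³ = −3x⁵. Subtract (−3x⁵)·D = 6x⁸ − 24x⁷ + 21x⁶ − 24x⁵. Remainder: −16x⁷ + 60x⁶ − 30x⁵ − 2x⁴ + 105x³ − 111x² + 68x − 18.
Step 2: lead(−16x⁷ + 60x⁶ − 30x⁵ − 2x⁴ + 105x³ − 111x² + 68x − 18) ÷ lead(D) = −16x⁷ ÷ −2x³ = 8x⁴. Subtract (8x⁴)·D = −16x⁷ + 64x⁶ − 56x⁵ + 64x⁴. Remainder: −4x⁶ + 26x⁵ − 66x⁴ + 105x³ − 111x² + 68x − 18.
Step 3: lead(−4x⁶ + 26x⁵ − 66x⁴ + 105x³ − 111x² + 68x − 18) ÷ lead(D) = −4x⁶ ÷ −2x³ = 2x³. Subtract (2x³)·D = −4x⁶ + 16x⁵ − 14x⁴ + 16x³. Remainder: 10x⁵ − 52x⁴ + 89x³ − 111x² + 68x − 18.
Step 4: lead(10x⁵ − 52x⁴ + 89x³ − 111x² + 68x − 18) ÷ lead(D) = 10x⁵ ÷ −2x³ = −5x². Subtract (−5x²)·D = 10x⁵ − 40x⁴ + 35x³ − 40x². Remainder: −12x⁴ + 54x³ − 71x² + 68x − 18.
Step 5: lead(−12x⁴ + 54x³ − 71x² + 68x − 18) ÷ lead(D) = −12x⁴ ÷ −2x³ = 6x. Subtract (6x)·D = −12x⁴ + 48x³ − 42x² + 48x. Remainder: 6x³ − 29x² + 20x − 18.
Step 6: lead(6x³ − 29x² + 20x − 18) ÷ lead(D) = 6x³ ÷ −2x³ = −3. Subtract (−3)·D = 6x³ − 24x² + 21x − 24. Remainder: −5x² − x + 6.

R(x) = −5x² − x + 6, so D(x) is not a factor of P(x). no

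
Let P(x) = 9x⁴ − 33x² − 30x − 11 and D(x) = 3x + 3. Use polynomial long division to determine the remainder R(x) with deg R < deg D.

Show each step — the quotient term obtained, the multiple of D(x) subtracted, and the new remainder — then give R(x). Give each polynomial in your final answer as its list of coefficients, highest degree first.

R = [-5]

Step 1: lead(9x⁴ − 33x² − 30x − 11) ÷ lead(D) = 9x⁴ ÷ 3x = 3x³. Subtract (3x³)·D = 9x⁴ + 9x³. Remainder: −9x³ − 33x² − 30x − 11.
Step 2: lead(−9x³ − 33x² − 30x − 11) ÷ lead(D) = −9x³ ÷ 3x = −3x². Subtract (−3x²)·D = −9x³ − 9x². Remainder: −24x² − 30x − 11.
Step 3: lead(−24x² − 30x − 11) ÷ lead(D) = −24x² ÷ 3x = −8x. Subtract (−8x)·D = −24x² − 24x. Remainder: −6x − 11.
Step 4: lead(−6x − 11) ÷ lead(D) = −6x ÷ 3x = −2. Subtract (−2)·D = −6x − 6. Remainder: −5.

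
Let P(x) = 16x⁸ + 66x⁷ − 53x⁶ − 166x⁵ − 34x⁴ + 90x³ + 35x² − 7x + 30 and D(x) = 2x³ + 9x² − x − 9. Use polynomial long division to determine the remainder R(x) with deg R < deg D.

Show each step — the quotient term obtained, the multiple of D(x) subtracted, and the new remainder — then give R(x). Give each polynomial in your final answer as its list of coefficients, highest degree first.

R = [-2, -6]

Step 1: lead(16x⁸ + 66x⁷ − 53x⁶ − 166x⁵ − 34x⁴ + 90x³ + 35x² − 7x + 30) ÷ lead(D) = 16x⁸ ÷ 2x³ = 8x⁵. Subtract (8x⁵)·D = 16x⁸ + 72x⁷ − 8x⁶ − 72x⁵. Remainder: −6x⁷ − 45x⁶ − 94x⁵ − 34x⁴ + 90x³ + 35x² − 7x + 30.
Step 2: lead(−6x⁷ − 45x⁶ − 94x⁵ − 34x⁴ + 90x³ + 35x² − 7x + 30) ÷ lead(D) = −6x⁷ ÷ 2x³ = −3x⁴. Subtract (−3x⁴)·D = −6x⁷ − 27x⁶ + 3x⁵ + 27x⁴. Remainder: −18x⁶ − 97x⁵ − 61x⁴ + 90x³ + 35x² − 7x + 30.
Step 3: lead(−18x⁶ − 97x⁵ − 61x⁴ + 90x³ + 35x² − 7x + 30) ÷ lead(D) = −18x⁶ ÷ 2x³ = −9x³. Subtract (−9x³)·D = −18x⁶ − 81x⁵ + 9x⁴ + 81x³. Remainder: −16x⁵ − 70x⁴ + 9x³ + 35x² − 7x + 30.
Step 4: lead(−16x⁵ − 70x⁴ + 9x³ + 35x² − 7x + 30) ÷ lead(D) = −16x⁵ ÷ 2x³ = −8x². Subtract (−8x²)·D = −16x⁵ − 72x⁴ + 8x³ + 72x². Remainder: 2x⁴ + x³ − 37x² − 7x + 30.
Step 5: lead(2x⁴ + x³ − 37x² − 7x + 30) ÷ lead(D) = 2x⁴ ÷ 2x³ = x. Subtract (x)·D = 2x⁴ + 9x³ − x² − 9x. Remainder: −8x³ − 36x² + 2x + 30.
Step 6: lead(−8x³ − 36x² + 2x + 30) ÷ lead(D) = −8x³ ÷ 2x³ = −4. Subtract (−4)·D = −8x³ − 36x² + 4x + 36. Remainder: −2x − 6.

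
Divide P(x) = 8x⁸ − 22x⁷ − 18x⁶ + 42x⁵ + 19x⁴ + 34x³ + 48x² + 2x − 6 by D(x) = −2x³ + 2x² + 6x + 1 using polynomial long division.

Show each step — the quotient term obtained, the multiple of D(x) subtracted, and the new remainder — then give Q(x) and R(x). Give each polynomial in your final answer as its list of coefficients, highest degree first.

Step 1: lead(8x⁸ − 22x⁷ − 18x⁶ + 42x⁵ + 19x⁴ + 34x³ + 48x² + 2x − 6) ÷ lead(D) = 8x⁸ ÷ −2x³ = −4x⁵. Subtract (−4x⁵)·D = 8x⁸ − 8x⁷ − 24x⁶ − 4x⁵. Remainder: −14x⁷ + 6x⁶ + 46x⁵ + 19x⁴ + 34x³ + 48x² + 2x − 6.
Step 2: lead(−14x⁷ + 6x⁶ + 46x⁵ + 19x⁴ + 34x³ + 48x² + 2x − 6) ÷ lead(D) = −14x⁷ ÷ −2x³ = 7x⁴. Subtract (7x⁴)·D = −14x⁷ + 14x⁶ + 42x⁵ + 7x⁴. Remainder: −8x⁶ + 4x⁵ + 12x⁴ + 34x³ + 48x² + 2x − 6.
Step 3: lead(−8x⁶ + 4x⁵ + 12x⁴ + 34x³ + 48x² + 2x − 6) ÷ lead(D) = −8x⁶ ÷ −2x³ = 4x³. Subtract (4x³)·D = −8x⁶ + 8x⁵ + 24x⁴ + 4x³. Remainder: −4x⁵ − 12x⁴ + 30x³ + 48x² + 2x − 6.
Step 4: lead(−4x⁵ − 12x⁴ + 30x³ + 48x² + 2x − 6) ÷ lead(D) = −4x⁵ ÷ −2x³ = 2x². Subtract (2x²)·D = −4x⁵ + 4x⁴ + 12x³ + 2x². Remainder: −16x⁴ + 18x³ + 46x² + 2x − 6.
Step 5: lead(−16x⁴ + 18x³ + 46x² + 2x − 6) ÷ lead(D) = −16x⁴ ÷ −2x³ = 8x. Subtract (8x)·D = −16x⁴ + 16x³ + 48x² + 8x. Remainder: 2x³ − 2x² − 6x − 6.
Step 6: lead(2x³ − 2x² − 6x − 6) ÷ lead(D) = 2x³ ÷ −2x³ = −1. Subtract (−1)·D = 2x³ − 2x² − 6x − 1. Remainder: −5.

Q = [-4, 7, 4, 2, 8, -1]; R = [-5]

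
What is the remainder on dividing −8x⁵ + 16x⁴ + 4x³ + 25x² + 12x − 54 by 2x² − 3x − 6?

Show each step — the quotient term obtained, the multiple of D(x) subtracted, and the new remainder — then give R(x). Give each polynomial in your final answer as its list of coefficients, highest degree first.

R = [-6, -6]

Step 1: lead(−8x⁵ + 16x⁴ + 4x³ + 25x² + 12x − 54) ÷ lead(D) = −8x⁵ ÷ 2x² = −4x³. Subtract (−4x³)·D = −8x⁵ + 12x⁴ + 24x³. Remainder: 4x⁴ − 20x³ + 25x² + 12x − 54.
Step 2: lead(4x⁴ − 20x³ + 25x² + 12x − 54) ÷ lead(D) = 4x⁴ ÷ 2x² = 2x². Subtract (2x²)·D = 4x⁴ − 6x³ − 12x². Remainder: −14x³ + 37x² + 12x − 54.
Step 3: lead(−14x³ + 37x² + 12x − 54) ÷ lead(D) = −14x³ ÷ 2x² = −7x. Subtract (−7x)·D = −14x³ + 21x² + 42x. Remainder: 16x² − 30x − 54.
Step 4: lead(16x² − 30x − 54) ÷ lead(D) = 16x² ÷ 2x² = 8. Subtract (8)·D = 16x² − 24x − 48. Remainder: −6x − 6.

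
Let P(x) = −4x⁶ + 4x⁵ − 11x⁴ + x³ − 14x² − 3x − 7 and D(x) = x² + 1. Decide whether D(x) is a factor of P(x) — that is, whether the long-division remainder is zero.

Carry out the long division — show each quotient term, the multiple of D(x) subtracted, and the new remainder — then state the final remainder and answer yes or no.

Step 1: lead(−4x⁶ + 4x⁵ − 11x⁴ + x³ − 14x² − 3x − 7) ÷ lead(D) = −4x⁶ ÷ x² = −4x⁴. Subtract (−4x⁴)·D = −4x⁶ − 4x⁴. Remainder: 4x⁵ − 7x⁴ + x³ − 14x² − 3x − 7.
Step 2: lead(4x⁵ − 7x⁴ + x³ − 14x² − 3x − 7) ÷ lead(D) = 4x⁵ ÷ x² = 4x³. Subtract (4x³)·D = 4x⁵ + 4x³. Remainder: −7x⁴ − 3x³ − 14x² − 3x − 7.
Step 3: lead(−7x⁴ − 3x³ − 14x² − 3x − 7) ÷ lead(D) = −7x⁴ ÷ x² = −7x². Subtract (−7x²)·D = −7x⁴ − 7x². Remainder: −3x³ − 7x² − 3x − 7.
Step 4: lead(−3x³ − 7x² − 3x − 7) ÷ lead(D) = −3x³ ÷ x² = −3x. Subtract (−3x)·D = −3x³ − 3x. Remainder: −7x² − 7.
Step 5: lead(−7x² − 7) ÷ lead(D) = −7x² ÷ x² = −7. Subtract (−7)·D = −7x² − 7. Remainder: 0.

R(x) = 0, so D(x) is a factor of P(x). yes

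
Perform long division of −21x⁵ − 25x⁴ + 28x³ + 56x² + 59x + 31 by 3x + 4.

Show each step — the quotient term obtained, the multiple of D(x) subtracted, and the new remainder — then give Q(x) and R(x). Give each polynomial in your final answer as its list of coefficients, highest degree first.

Step 1: lead(−21x⁵ − 25x⁴ + 28x³ + 56x² + 59x + 31) ÷ lead(D) = −21x⁵ ÷ 3x = −7x⁴. Subtract (−7x⁴)·D = −21x⁵ − 28x⁴. Remainder: 3x⁴ + 28x³ + 56x² + 59x + 31.
Step 2: lead(3x⁴ + 28x³ + 56x² + 59x + 31) ÷ lead(D) = 3x⁴ ÷ 3x = x³. Subtract (x³)·D = 3x⁴ + 4x³. Remainder: 24x³ + 56x² + 59x + 31.
Step 3: lead(24x³ + 56x² + 59x + 31) ÷ lead(D) = 24x³ ÷ 3x = 8x². Subtract (8x²)·D = 24x³ + 32x². Remainder: 24x² + 59x + 31.
Step 4: lead(24x² + 59x + 31) ÷ lead(D) = 24x² ÷ 3x = 8x. Subtract (8x)·D = 24x² + 32x. Remainder: 27x + 31.
Step 5: lead(27x + 31) ÷ lead(D) = 27x ÷ 3x = 9. Subtract (9)·D = 27x + 36. Remainder: −5.

Q = [-7, 1, 8, 8, 9]; R = [-5]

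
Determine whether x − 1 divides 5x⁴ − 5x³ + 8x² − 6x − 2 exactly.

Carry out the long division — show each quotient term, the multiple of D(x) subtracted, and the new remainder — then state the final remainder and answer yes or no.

R(x) = 0, so D(x) is a factor of P(x). yes

Step 1: lead(5x⁴ − 5x³ + 8x² − 6x − 2) ÷ lead(D) = 5x⁴ ÷ x = 5x³. Subtract (5x³)·D = 5x⁴ − 5x³. Remainder: 8x² − 6x − 2.
Step 2: lead(8x² − 6x − 2) ÷ lead(D) = 8x² ÷ x = 8x. Subtract (8x)·D = 8x² − 8x. Remainder: 2x − 2.
Step 3: lead(2x − 2) ÷ lead(D) = 2x ÷ x = 2. Subtract (2)·D = 2x − 2. Remainder: 0.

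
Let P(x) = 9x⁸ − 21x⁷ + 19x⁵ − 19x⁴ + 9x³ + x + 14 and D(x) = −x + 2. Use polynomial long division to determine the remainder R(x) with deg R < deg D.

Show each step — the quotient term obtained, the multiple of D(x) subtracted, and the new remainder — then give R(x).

Step 1: lead(9x⁸ − 21x⁷ + 19x⁵ − 19x⁴ + 9x³ + x + 14) ÷ lead(D) = 9x⁸ ÷ −x = −9x⁷. Subtract (−9x⁷)·D = 9x⁸ − 18x⁷. Remainder: −3x⁷ + 19x⁵ − 19x⁴ + 9x³ + x + 14.
Step 2: lead(−3x⁷ + 19x⁵ − 19x⁴ + 9x³ + x + 14) ÷ lead(D) = −3x⁷ ÷ −x = 3x⁶. Subtract (3x⁶)·D = −3x⁷ + 6x⁶. Remainder: −6x⁶ + 19x⁵ − 19x⁴ + 9x³ + x + 14.
Step 3: lead(−6x⁶ + 19x⁵ − 19x⁴ + 9x³ + x + 14) ÷ lead(D) = −6x⁶ ÷ −x = 6x⁵. Subtract (6x⁵)·D = −6x⁶ + 12x⁵. Remainder: 7x⁵ − 19x⁴ + 9x³ + x + 14.
Step 4: lead(7x⁵ − 19x⁴ + 9x³ + x + 14) ÷ lead(D) = 7x⁵ ÷ −x = −7x⁴. Subtract (−7x⁴)·D = 7x⁵ − 14x⁴. Remainder: −5x⁴ + 9x³ + x + 14.
Step 5: lead(−5x⁴ + 9x³ + x + 14) ÷ lead(D) = −5x⁴ ÷ −x = 5x³. Subtract (5x³)·D = −5x⁴ + 10x³. Remainder: −x³ + x + 14.
Step 6: lead(−x³ + x + 14) ÷ lead(D) = −x³ ÷ −x = x². Subtract (x²)·D = −x³ + 2x². Remainder: −2x² + x + 14.
Step 7: lead(−2x² + x + 14) ÷ lead(D) = −2x² ÷ −x = 2x. Subtract (2x)·D = −2x² + 4x. Remainder: −3x + 14.
Step 8: lead(−3x + 14) ÷ lead(D) = −3x ÷ −x = 3. Subtract (3)·D = −3x + 6. Remainder: 8.

R(x) = 8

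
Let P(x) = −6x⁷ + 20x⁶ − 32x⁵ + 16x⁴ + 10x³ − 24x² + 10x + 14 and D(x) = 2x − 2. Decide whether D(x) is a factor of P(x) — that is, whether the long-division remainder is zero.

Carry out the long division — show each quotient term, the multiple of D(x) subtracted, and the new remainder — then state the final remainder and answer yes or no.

R(x) = 8, so D(x) is not a factor of P(x). no

Step 1: lead(−6x⁷ + 20x⁶ − 32x⁵ + 16x⁴ + 10x³ − 24x² + 10x + 14) ÷ lead(D) = −6x⁷ ÷ 2x = −3x⁶. Subtract (−3x⁶)·D = −6x⁷ + 6x⁶. Remainder: 14x⁶ − 32x⁵ + 16x⁴ + 10x³ − 24x² + 10x + 14.
Step 2: lead(14x⁶ − 32x⁵ + 16x⁴ + 10x³ − 24x² + 10x + 14) ÷ lead(D) = 14x⁶ ÷ 2x = 7x⁵. Subtract (7x⁵)·D = 14x⁶ − 14x⁵. Remainder: −18x⁵ + 16x⁴ + 10x³ − 24x² + 10x + 14.
Step 3: lead(−18x⁵ + 16x⁴ + 10x³ − 24x² + 10x + 14) ÷ lead(D) = −18x⁵ ÷ 2x = −9x⁴. Subtract (−9x⁴)·D = −18x⁵ + 18x⁴. Remainder: −2x⁴ + 10x³ − 24x² + 10x + 14.
Step 4: lead(−2x⁴ + 10x³ − 24x² + 10x + 14) ÷ lead(D) = −2x⁴ ÷ 2x = −x³. Subtract (−x³)·D = −2x⁴ + 2x³. Remainder: 8x³ − 24x² + 10x + 14.
Step 5: lead(8x³ − 24x² + 10x + 14) ÷ lead(D) = 8x³ ÷ 2x = 4x². Subtract (4x²)·D = 8x³ − 8x². Remainder: −16x² + 10x + 14.
Step 6: lead(−16x² + 10x + 14) ÷ lead(D) = −16x² ÷ 2x = −8x. Subtract (−8x)·D = −16x² + 16x. Remainder: −6x + 14.
Step 7: lead(−6x + 14) ÷ lead(D) = −6x ÷ 2x = −3. Subtract (−3)·D = −6x + 6. Remainder: 8.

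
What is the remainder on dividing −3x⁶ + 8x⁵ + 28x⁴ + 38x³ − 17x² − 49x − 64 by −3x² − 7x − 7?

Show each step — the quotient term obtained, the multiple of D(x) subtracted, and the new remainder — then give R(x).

Step 1: lead(−3x⁶ + 8x⁵ + 28x⁴ + 38x³ − 17x² − 49x − 64) ÷ lead(D) = −3x⁶ ÷ −3x² = x⁴. Subtract (x⁴)·D = −3x⁶ − 7x⁵ − 7x⁴. Remainder: 15x⁵ + 35x⁴ + 38x³ − 17x² − 49x − 64.
Step 2: lead(15x⁵ + 35x⁴ + 38x³ − 17x² − 49x − 64) ÷ lead(D) = 15x⁵ ÷ −3x² = −5x³. Subtract (−5x³)·D = 15x⁵ + 35x⁴ + 35x³. Remainder: 3x³ − 17x² − 49x − 64.
Step 3: lead(3x³ − 17x² − 49x − 64) ÷ lead(D) = 3x³ ÷ −3x² = −x. Subtract (−x)·D = 3x³ + 7x² + 7x. Remainder: −24x² − 56x − 64.
Step 4: lead(−24x² − 56x − 64) ÷ lead(D) = −24x² ÷ −3x² = 8. Subtract (8)·D = −24x² − 56x − 56. Remainder: −8.

R(x) = −8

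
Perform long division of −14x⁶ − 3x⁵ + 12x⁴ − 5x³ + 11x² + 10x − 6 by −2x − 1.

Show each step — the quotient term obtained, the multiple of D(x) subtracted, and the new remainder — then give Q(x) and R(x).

Q(x) = 7x⁵ − 2x⁴ − 5x³ + 5x² − 8x − 1; R(x) = −7

Step 1: lead(−14x⁶ − 3x⁵ + 12x⁴ − 5x³ + 11x² + 10x − 6) ÷ lead(D) = −14x⁶ ÷ −2x = 7x⁵. Subtract (7x⁵)·D = −14x⁶ − 7x⁵. Remainder: 4x⁵ + 12x⁴ − 5x³ + 11x² + 10x − 6.
Step 2: lead(4x⁵ + 12x⁴ − 5x³ + 11x² + 10x − 6) ÷ lead(D) = 4x⁵ ÷ −2x = −2x⁴. Subtract (−2x⁴)·D = 4x⁵ + 2x⁴. Remainder: 10x⁴ − 5x³ + 11x² + 10x − 6.
Step 3: lead(10x⁴ − 5x³ + 11x² + 10x − 6) ÷ lead(D) = 10x⁴ ÷ −2x = −5x³. Subtract (−5x³)·D = 10x⁴ + 5x³. Remainder: −10x³ + 11x² + 10x − 6.
Step 4: lead(−10x³ + 11x² + 10x − 6) ÷ lead(D) = −10x³ ÷ −2x = 5x². Subtract (5x²)·D = −10x³ − 5x². Remainder: 16x² + 10x − 6.
Step 5: lead(16x² + 10x − 6) ÷ lead(D) = 16x² ÷ −2x = −8x. Subtract (−8x)·D = 16x² + 8x. Remainder: 2x − 6.
Step 6: lead(2x − 6) ÷ lead(D) = 2x ÷ −2x = −1. Subtract (−1)·D = 2x + 1. Remainder: −7.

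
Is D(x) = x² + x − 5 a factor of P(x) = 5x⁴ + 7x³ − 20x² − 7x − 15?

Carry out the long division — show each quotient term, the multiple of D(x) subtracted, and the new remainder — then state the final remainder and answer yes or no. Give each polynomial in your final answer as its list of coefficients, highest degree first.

R = [0], so D(x) is a factor of P(x). yes

Step 1: lead(5x⁴ + 7x³ − 20x² − 7x − 15) ÷ lead(D) = 5x⁴ ÷ x² = 5x². Subtract (5x²)·D = 5x⁴ + 5x³ − 25x². Remainder: 2x³ + 5x² − 7x − 15.
Step 2: lead(2x³ + 5x² − 7x − 15) ÷ lead(D) = 2x³ ÷ x² = 2x. Subtract (2x)·D = 2x³ + 2x² − 10x. Remainder: 3x² + 3x − 15.
Step 3: lead(3x² + 3x − 15) ÷ lead(D) = 3x² ÷ x² = 3. Subtract (3)·D = 3x² + 3x − 15. Remainder: 0.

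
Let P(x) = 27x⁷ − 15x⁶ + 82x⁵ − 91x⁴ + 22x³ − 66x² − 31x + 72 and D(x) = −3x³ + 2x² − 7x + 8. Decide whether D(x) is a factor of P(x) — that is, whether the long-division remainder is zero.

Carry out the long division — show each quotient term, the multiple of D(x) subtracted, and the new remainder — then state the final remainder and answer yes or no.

R(x) = 0, so D(x) is a factor of P(x). yes

Step 1: lead(27x⁷ − 15x⁶ + 82x⁵ − 91x⁴ + 22x³ − 66x² − 31x + 72) ÷ lead(D) = 27x⁷ ÷ −3x³ = −9x⁴. Subtract (−9x⁴)·D = 27x⁷ − 18x⁶ + 63x⁵ − 72x⁴. Remainder: 3x⁶ + 19x⁵ − 19x⁴ + 22x³ − 66x² − 31x + 72.
Step 2: lead(3x⁶ + 19x⁵ − 19x⁴ + 22x³ − 66x² − 31x + 72) ÷ lead(D) = 3x⁶ ÷ −3x³ = −x³. Subtract (−x³)·D = 3x⁶ − 2x⁵ + 7x⁴ − 8x³. Remainder: 21x⁵ − 26x⁴ + 30x³ − 66x² − 31x + 72.
Step 3: lead(21x⁵ − 26x⁴ + 30x³ − 66x² − 31x + 72) ÷ lead(D) = 21x⁵ ÷ −3x³ = −7x². Subtract (−7x²)·D = 21x⁵ − 14x⁴ + 49x³ − 56x². Remainder: −12x⁴ − 19x³ − 10x² − 31x + 72.
Step 4: lead(−12x⁴ − 19x³ − 10x² − 31x + 72) ÷ lead(D) = −12x⁴ ÷ −3x³ = 4x. Subtract (4x)·D = −12x⁴ + 8x³ − 28x² + 32x. Remainder: −27x³ + 18x² − 63x + 72.
Step 5: lead(−27x³ + 18x² − 63x + 72) ÷ lead(D) = −27x³ ÷ −3x³ = 9. Subtract (9)·D = −27x³ + 18x² − 63x + 72. Remainder: 0.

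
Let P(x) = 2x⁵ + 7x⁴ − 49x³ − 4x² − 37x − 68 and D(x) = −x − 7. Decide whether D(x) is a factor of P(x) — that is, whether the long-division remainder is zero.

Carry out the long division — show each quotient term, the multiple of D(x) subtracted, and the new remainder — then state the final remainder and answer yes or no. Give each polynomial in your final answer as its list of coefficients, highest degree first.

Step 1: lead(2x⁵ + 7x⁴ − 49x³ − 4x² − 37x − 68) ÷ lead(D) = 2x⁵ ÷ −x = −2x⁴. Subtract (−2x⁴)·D = 2x⁵ + 14x⁴. Remainder: −7x⁴ − 49x³ − 4x² − 37x − 68.
Step 2: lead(−7x⁴ − 49x³ − 4x² − 37x − 68) ÷ lead(D) = −7x⁴ ÷ −x = 7x³. Subtract (7x³)·D = −7x⁴ − 49x³. Remainder: −4x² − 37x − 68.
Step 3: lead(−4x² − 37x − 68) ÷ lead(D) = −4x² ÷ −x = 4x. Subtract (4x)·D = −4x² − 28x. Remainder: −9x − 68.
Step 4: lead(−9x − 68) ÷ lead(D) = −9x ÷ −x = 9. Subtract (9)·D = −9x − 63. Remainder: −5.

R = [-5], so D(x) is not a factor of P(x). no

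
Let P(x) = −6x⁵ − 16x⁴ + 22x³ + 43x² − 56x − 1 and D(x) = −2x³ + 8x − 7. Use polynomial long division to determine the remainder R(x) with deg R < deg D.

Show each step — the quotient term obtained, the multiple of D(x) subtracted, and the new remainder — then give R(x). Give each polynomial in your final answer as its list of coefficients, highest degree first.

R = [-8, 6]

Step 1: lead(−6x⁵ − 16x⁴ + 22x³ + 43x² − 56x − 1) ÷ lead(D) = −6x⁵ ÷ −2x³ = 3x². Subtract (3x²)·D = −6x⁵ + 24x³ − 21x². Remainder: −16x⁴ − 2x³ + 64x² − 56x − 1.
Step 2: lead(−16x⁴ − 2x³ + 64x² − 56x − 1) ÷ lead(D) = −16x⁴ ÷ −2x³ = 8x. Subtract (8x)·D = −16x⁴ + 64x² − 56x. Remainder: −2x³ − 1.
Step 3: lead(−2x³ − 1) ÷ lead(D) = −2x³ ÷ −2x³ = 1. Subtract (1)·D = −2x³ + 8x − 7. Remainder: −8x + 6.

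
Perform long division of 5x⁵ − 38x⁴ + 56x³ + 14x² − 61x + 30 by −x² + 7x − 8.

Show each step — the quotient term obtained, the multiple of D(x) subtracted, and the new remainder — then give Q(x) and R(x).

Step 1: lead(5x⁵ − 38x⁴ + 56x³ + 14x² − 61x + 30) ÷ lead(D) = 5x⁵ ÷ −x² = −5x³. Subtract (−5x³)·D = 5x⁵ − 35x⁴ + 40x³. Remainder: −3x⁴ + 16x³ + 14x² − 61x + 30.
Step 2: lead(−3x⁴ + 16x³ + 14x² − 61x + 30) ÷ lead(D) = −3x⁴ ÷ −x² = 3x². Subtract (3x²)·D = −3x⁴ + 21x³ − 24x². Remainder: −5x³ + 38x² − 61x + 30.
Step 3: lead(−5x³ + 38x² − 61x + 30) ÷ lead(D) = −5x³ ÷ −x² = 5x. Subtract (5x)·D = −5x³ + 35x² − 40x. Remainder: 3x² − 21x + 30.
Step 4: lead(3x² − 21x + 30) ÷ lead(D) = 3x² ÷ −x² = −3. Subtract (−3)·D = 3x² − 21x + 24. Remainder: 6.

Q(x) = −5x³ + 3x² + 5x − 3; R(x) = 6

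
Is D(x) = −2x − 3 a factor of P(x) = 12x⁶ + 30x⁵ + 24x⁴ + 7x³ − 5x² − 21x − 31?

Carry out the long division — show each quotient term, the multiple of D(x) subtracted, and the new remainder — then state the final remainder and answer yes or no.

Step 1: lead(12x⁶ + 30x⁵ + 24x⁴ + 7x³ − 5x² − 21x − 31) ÷ lead(D) = 12x⁶ ÷ −2x = −6x⁵. Subtract (−6x⁵)·D = 12x⁶ + 18x⁵. Remainder: 12x⁵ + 24x⁴ + 7x³ − 5x² − 21x − 31.
Step 2: lead(12x⁵ + 24x⁴ + 7x³ − 5x² − 21x − 31) ÷ lead(D) = 12x⁵ ÷ −2x = −6x⁴. Subtract (−6x⁴)·D = 12x⁵ + 18x⁴. Remainder: 6x⁴ + 7x³ − 5x² − 21x − 31.
Step 3: lead(6x⁴ + 7x³ − 5x² − 21x − 31) ÷ lead(D) = 6x⁴ ÷ −2x = −3x³. Subtract (−3x³)·D = 6x⁴ + 9x³. Remainder: −2x³ − 5x² − 21x − 31.
Step 4: lead(−2x³ − 5x² − 21x − 31) ÷ lead(D) = −2x³ ÷ −2x = x². Subtract (x²)·D = −2x³ − 3x². Remainder: −2x² − 21x − 31.
Step 5: lead(−2x² − 21x − 31) ÷ lead(D) = −2x² ÷ −2x = x. Subtract (x)·D = −2x² − 3x. Remainder: −18x − 31.
Step 6: lead(−18x − 31) ÷ lead(D) = −18x ÷ −2x = 9. Subtract (9)·D = −18x − 27. Remainder: −4.

R(x) = −4, so D(x) is not a factor of P(x). no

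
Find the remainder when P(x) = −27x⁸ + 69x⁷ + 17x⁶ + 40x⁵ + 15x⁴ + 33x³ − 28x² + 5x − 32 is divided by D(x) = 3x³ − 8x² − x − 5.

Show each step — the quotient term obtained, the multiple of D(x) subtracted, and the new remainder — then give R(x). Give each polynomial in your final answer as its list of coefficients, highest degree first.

R = [-7]

Step 1: lead(−27x⁸ + 69x⁷ + 17x⁶ + 40x⁵ + 15x⁴ + 33x³ − 28x² + 5x − 32) ÷ lead(D) = −27x⁸ ÷ 3x³ = −9x⁵. Subtract (−9x⁵)·D = −27x⁸ + 72x⁷ + 9x⁶ + 45x⁵. Remainder: −3x⁷ + 8x⁶ − 5x⁵ + 15x⁴ + 33x³ − 28x² + 5x − 32.
Step 2: lead(−3x⁷ + 8x⁶ − 5x⁵ + 15x⁴ + 33x³ − 28x² + 5x − 32) ÷ lead(D) = −3x⁷ ÷ 3x³ = −x⁴. Subtract (−x⁴)·D = −3x⁷ + 8x⁶ + x⁵ + 5x⁴. Remainder: −6x⁵ + 10x⁴ + 33x³ − 28x² + 5x − 32.
Step 3: lead(−6x⁵ + 10x⁴ + 33x³ − 28x² + 5x − 32) ÷ lead(D) = −6x⁵ ÷ 3x³ = −2x². Subtract (−2x²)·D = −6x⁵ + 16x⁴ + 2x³ + 10x². Remainder: −6x⁴ + 31x³ − 38x² + 5x − 32.
Step 4: lead(−6x⁴ + 31x³ − 38x² + 5x − 32) ÷ lead(D) = −6x⁴ ÷ 3x³ = −2x. Subtract (−2x)·D = −6x⁴ + 16x³ + 2x² + 10x. Remainder: 15x³ − 40x² − 5x − 32.
Step 5: lead(15x³ − 40x² − 5x − 32) ÷ lead(D) = 15x³ ÷ 3x³ = 5. Subtract (5)·D = 15x³ − 40x² − 5x − 25. Remainder: −7.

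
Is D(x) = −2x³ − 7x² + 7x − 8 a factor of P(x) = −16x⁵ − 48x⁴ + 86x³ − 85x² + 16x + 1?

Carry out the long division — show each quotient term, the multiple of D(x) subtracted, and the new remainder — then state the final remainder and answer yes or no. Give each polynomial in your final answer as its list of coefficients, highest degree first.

Step 1: lead(−16x⁵ − 48x⁴ + 86x³ − 85x² + 16x + 1) ÷ lead(D) = −16x⁵ ÷ −2x³ = 8x². Subtract (8x²)·D = −16x⁵ − 56x⁴ + 56x³ − 64x². Remainder: 8x⁴ + 30x³ − 21x² + 16x + 1.
Step 2: lead(8x⁴ + 30x³ − 21x² + 16x + 1) ÷ lead(D) = 8x⁴ ÷ −2x³ = −4x. Subtract (−4x)·D = 8x⁴ + 28x³ − 28x² + 32x. Remainder: 2x³ + 7x² − 16x + 1.
Step 3: lead(2x³ + 7x² − 16x + 1) ÷ lead(D) = 2x³ ÷ −2x³ = −1. Subtract (−1)·D = 2x³ + 7x² − 7x + 8. Remainder: −9x − 7.

R = [-9, -7], so D(x) is not a factor of P(x). no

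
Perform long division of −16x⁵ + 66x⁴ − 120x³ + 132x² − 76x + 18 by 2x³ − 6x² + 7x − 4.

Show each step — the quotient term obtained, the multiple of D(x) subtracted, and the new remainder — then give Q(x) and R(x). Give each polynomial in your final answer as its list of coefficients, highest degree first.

Step 1: lead(−16x⁵ + 66x⁴ − 120x³ + 132x² − 76x + 18) ÷ lead(D) = −16x⁵ ÷ 2x³ = −8x². Subtract (−8x²)·D = −16x⁵ + 48x⁴ − 56x³ + 32x². Remainder: 18x⁴ − 64x³ + 100x² − 76x + 18.
Step 2: lead(18x⁴ − 64x³ + 100x² − 76x + 18) ÷ lead(D) = 18x⁴ ÷ 2x³ = 9x. Subtract (9x)·D = 18x⁴ − 54x³ + 63x² − 36x. Remainder: −10x³ + 37x² − 40x + 18.
Step 3: lead(−10x³ + 37x² − 40x + 18) ÷ lead(D) = −10x³ ÷ 2x³ = −5. Subtract (−5)·D = −10x³ + 30x² − 35x + 20. Remainder: 7x² − 5x − 2.

Q = [-8, 9, -5]; R = [7, -5, -2]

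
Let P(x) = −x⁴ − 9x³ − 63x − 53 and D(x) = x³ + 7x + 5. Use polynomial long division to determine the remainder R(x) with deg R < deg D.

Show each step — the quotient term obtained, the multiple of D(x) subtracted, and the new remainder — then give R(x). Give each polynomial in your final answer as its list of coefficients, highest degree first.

R = [7, 5, -8]

Step 1: lead(−x⁴ − 9x³ − 63x − 53) ÷ lead(D) = −x⁴ ÷ x³ = −x. Subtract (−x)·D = −x⁴ − 7x² − 5x. Remainder: −9x³ + 7x² − 58x − 53.
Step 2: lead(−9x³ + 7x² − 58x − 53) ÷ lead(D) = −9x³ ÷ x³ = −9. Subtract (−9)·D = −9x³ − 63x − 45. Remainder: 7x² + 5x − 8.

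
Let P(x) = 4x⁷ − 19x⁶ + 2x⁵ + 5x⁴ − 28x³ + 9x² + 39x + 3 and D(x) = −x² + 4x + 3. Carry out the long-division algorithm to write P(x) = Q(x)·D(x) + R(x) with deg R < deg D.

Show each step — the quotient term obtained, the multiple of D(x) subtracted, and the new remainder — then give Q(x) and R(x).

Q(x) = −4x⁵ + 3x⁴ − 2x³ − 4x² + 6x + 3; R(x) = 9x − 6

Step 1: lead(4x⁷ − 19x⁶ + 2x⁵ + 5x⁴ − 28x³ + 9x² + 39x + 3) ÷ lead(D) = 4x⁷ ÷ −x² = −4x⁵. Subtract (−4x⁵)·D = 4x⁷ − 16x⁶ − 12x⁵. Remainder: −3x⁶ + 14x⁵ + 5x⁴ − 28x³ + 9x² + 39x + 3.
Step 2: lead(−3x⁶ + 14x⁵ + 5x⁴ − 28x³ + 9x² + 39x + 3) ÷ lead(D) = −3x⁶ ÷ −x² = 3x⁴. Subtract (3x⁴)·D = −3x⁶ + 12x⁵ + 9x⁴. Remainder: 2x⁵ − 4x⁴ − 28x³ + 9x² + 39x + 3.
Step 3: lead(2x⁵ − 4x⁴ − 28x³ + 9x² + 39x + 3) ÷ lead(D) = 2x⁵ ÷ −x² = −2x³. Subtract (−2x³)·D = 2x⁵ − 8x⁴ − 6x³. Remainder: 4x⁴ − 22x³ + 9x² + 39x + 3.
Step 4: lead(4x⁴ − 22x³ + 9x² + 39x + 3) ÷ lead(D) = 4x⁴ ÷ −x² = −4x². Subtract (−4x²)·D = 4x⁴ − 16x³ − 12x². Remainder: −6x³ + 21x² + 39x + 3.
Step 5: lead(−6x³ + 21x² + 39x + 3) ÷ lead(D) = −6x³ ÷ −x² = 6x. Subtract (6x)·D = −6x³ + 24x² + 18x. Remainder: −3x² + 21x + 3.
Step 6: lead(−3x² + 21x + 3) ÷ lead(D) = −3x² ÷ −x² = 3. Subtract (3)·D = −3x² + 12x + 9. Remainder: 9x − 6.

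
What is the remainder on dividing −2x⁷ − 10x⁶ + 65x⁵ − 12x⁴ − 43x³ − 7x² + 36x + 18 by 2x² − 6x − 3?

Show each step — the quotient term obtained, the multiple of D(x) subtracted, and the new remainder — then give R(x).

R(x) = 3

Step 1: lead(−2x⁷ − 10x⁶ + 65x⁵ − 12x⁴ − 43x³ − 7x² + 36x + 18) ÷ lead(D) = −2x⁷ ÷ 2x² = −x⁵. Subtract (−x⁵)·D = −2x⁷ + 6x⁶ + 3x⁵. Remainder: −16x⁶ + 62x⁵ − 12x⁴ − 43x³ − 7x² + 36x + 18.
Step 2: lead(−16x⁶ + 62x⁵ − 12x⁴ − 43x³ − 7x² + 36x + 18) ÷ lead(D) = −16x⁶ ÷ 2x² = −8x⁴. Subtract (−8x⁴)·D = −16x⁶ + 48x⁵ + 24x⁴. Remainder: 14x⁵ − 36x⁴ − 43x³ − 7x² + 36x + 18.
Step 3: lead(14x⁵ − 36x⁴ − 43x³ − 7x² + 36x + 18) ÷ lead(D) = 14x⁵ ÷ 2x² = 7x³. Subtract (7x³)·D = 14x⁵ − 42x⁴ − 21x³. Remainder: 6x⁴ − 22x³ − 7x² + 36x + 18.
Step 4: lead(6x⁴ − 22x³ − 7x² + 36x + 18) ÷ lead(D) = 6x⁴ ÷ 2x² = 3x². Subtract (3x²)·D = 6x⁴ − 18x³ − 9x². Remainder: −4x³ + 2x² + 36x + 18.
Step 5: lead(−4x³ + 2x² + 36x + 18) ÷ lead(D) = −4x³ ÷ 2x² = −2x. Subtract (−2x)·D = −4x³ + 12x² + 6x. Remainder: −10x² + 30x + 18.
Step 6: lead(−10x² + 30x + 18) ÷ lead(D) = −10x² ÷ 2x² = −5. Subtract (−5)·D = −10x² + 30x + 15. Remainder: 3.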